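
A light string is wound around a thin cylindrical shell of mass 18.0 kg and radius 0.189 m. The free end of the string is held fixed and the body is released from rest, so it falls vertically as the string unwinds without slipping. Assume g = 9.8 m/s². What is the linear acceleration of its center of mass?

a ≈ 4.90 m/s²

Translation: Mg − T = Ma. Rotation about the center: TR = Iα with I = MR².
With a = αR: T = (I/R²)a = M a, so Mg = (1 + 1.000)Ma.
a = g/(1 + 1.000) = 9.8/2.000 = 4.900 m/s².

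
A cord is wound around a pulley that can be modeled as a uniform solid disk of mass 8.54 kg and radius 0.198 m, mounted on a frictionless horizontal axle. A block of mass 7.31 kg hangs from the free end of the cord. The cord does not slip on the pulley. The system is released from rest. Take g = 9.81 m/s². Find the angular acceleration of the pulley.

I = ½MR² = (1/2)(8.54)(0.198)² = 0.1674 kg·m².
Block: mg − T = ma. Pulley: TR = Iα. No-slip: a = αR, so T = (I/R²)a = 4.270·a.
Then mg = (m + 4.270)a, so a = (7.31)(9.81)/(7.31 + 4.270) = 6.193 m/s².
α = a/R = 6.193/0.198 = 31.28 rad/s².

α ≈ 31.3 rad/s²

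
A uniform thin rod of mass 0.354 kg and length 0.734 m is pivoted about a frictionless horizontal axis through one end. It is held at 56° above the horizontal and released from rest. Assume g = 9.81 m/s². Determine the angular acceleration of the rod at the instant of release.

α ≈ 11.2 rad/s²

About the pivot, I = (1/3)ML² = (1/3)(0.354)(0.734)² = 0.06357 kg·m².
The weight acts at the center, a distance L/2 = 0.3670 m from the pivot; τ = Mg(L/2) cos 56° = 0.7127 N·m.
α = τ/I = 0.7127/0.06357 = 11.21 rad/s².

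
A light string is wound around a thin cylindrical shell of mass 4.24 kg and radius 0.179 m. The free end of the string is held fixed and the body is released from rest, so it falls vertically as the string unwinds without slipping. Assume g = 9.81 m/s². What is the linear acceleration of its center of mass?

Translation: Mg − T = Ma. Rotation about the center: TR = Iα with I = MR².
With a = αR: T = (I/R²)a = M a, so Mg = (1 + 1.000)Ma.
a = g/(1 + 1.000) = 9.81/2.000 = 4.905 m/s².

a ≈ 4.91 m/s²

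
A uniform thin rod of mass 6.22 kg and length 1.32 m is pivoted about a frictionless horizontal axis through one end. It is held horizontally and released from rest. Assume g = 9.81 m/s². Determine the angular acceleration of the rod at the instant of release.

α ≈ 11.1 rad/s²

About the pivot, I = (1/3)ML² = (1/3)(6.22)(1.32)² = 3.613 kg·m².
The weight acts at the center, a distance L/2 = 0.6600 m from the pivot; τ = Mg(L/2) = 40.27 N·m.
α = τ/I = 40.27/3.613 = 11.15 rad/s².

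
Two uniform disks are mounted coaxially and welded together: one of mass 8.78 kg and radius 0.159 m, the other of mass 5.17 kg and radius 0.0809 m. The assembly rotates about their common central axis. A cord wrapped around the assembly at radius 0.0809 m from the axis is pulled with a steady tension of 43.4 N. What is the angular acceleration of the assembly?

α ≈ 27.5 rad/s²

I = ½M₁R₁² + ½M₂R₂² = ½(8.78)(0.159)² + ½(5.17)(0.0809)² = 0.1279 kg·m².
τ = F r = (43.4)(0.0809) = 3.511 N·m.
α = τ/I = 3.511/0.1279 = 27.45 rad/s².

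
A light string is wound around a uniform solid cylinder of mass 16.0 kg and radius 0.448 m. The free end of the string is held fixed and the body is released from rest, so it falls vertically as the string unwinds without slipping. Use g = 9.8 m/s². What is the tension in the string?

Translation: Mg − T = Ma. Rotation about the center: TR = Iα with I = ½MR².
With a = αR: T = (I/R²)a = (1/2)M a, so Mg = (1 + 0.5000)Ma.
a = g/(1 + 0.5000) = 9.8/1.500 = 6.533 m/s².
T = 0.5000·M·a = (0.5000)(16.0)(6.533) = 52.27 N.

T ≈ 52.3 N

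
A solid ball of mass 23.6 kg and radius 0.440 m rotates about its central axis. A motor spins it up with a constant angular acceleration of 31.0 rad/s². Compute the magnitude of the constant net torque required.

τ ≈ 56.7 N·m

I = (2/5)MR² = (2/5)(23.6)(0.440)² = 1.828 kg·m².
τ = Iα = (1.828)(31.00) = 56.66 N·m.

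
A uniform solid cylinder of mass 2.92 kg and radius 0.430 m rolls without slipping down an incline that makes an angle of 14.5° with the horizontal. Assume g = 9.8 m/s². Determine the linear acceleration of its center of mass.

Translation along the incline: Mg sinθ − f = Ma.
Rotation about the center: fR = Iα with I = ½MR². No-slip gives a = αR, so f = (I/R²)a = (1/2)M a.
Substituting: Mg sinθ = (1 + 0.5000)Ma, so a = g sinθ/(1 + 0.5000) = (9.8) sin 14.5° / 1.500 = 1.636 m/s².

a ≈ 1.64 m/s²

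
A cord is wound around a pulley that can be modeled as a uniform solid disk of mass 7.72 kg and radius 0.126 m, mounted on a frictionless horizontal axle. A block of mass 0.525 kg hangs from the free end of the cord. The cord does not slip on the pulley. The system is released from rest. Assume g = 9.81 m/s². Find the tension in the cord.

I = ½MR² = (1/2)(7.72)(0.126)² = 0.06128 kg·m².
Block: mg − T = ma. Pulley: TR = Iα. No-slip: a = αR, so T = (I/R²)a = 3.860·a.
Then mg = (m + 3.860)a, so a = (0.525)(9.81)/(0.525 + 3.860) = 1.175 m/s².
T = 3.860·a = 4.534 N.

T ≈ 4.53 N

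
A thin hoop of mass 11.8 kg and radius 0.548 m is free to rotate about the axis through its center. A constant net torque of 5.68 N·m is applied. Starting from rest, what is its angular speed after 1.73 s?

ω ≈ 2.77 rad/s

I = MR² = (11.8)(0.548)² = 3.544 kg·m².
α = τ/I = 5.68/3.544 = 1.603 rad/s².
ω = ω₀ + αt = 0 + (1.603)(1.73) = 2.773 rad/s.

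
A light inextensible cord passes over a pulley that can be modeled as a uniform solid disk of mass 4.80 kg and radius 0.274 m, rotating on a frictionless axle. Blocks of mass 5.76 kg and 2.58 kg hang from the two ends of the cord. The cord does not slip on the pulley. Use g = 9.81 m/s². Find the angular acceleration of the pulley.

I = ½MR² = (1/2)(4.80)(0.274)² = 0.1802 kg·m².
Heavier block: m₁g − T₁ = m₁a. Lighter block: T₂ − m₂g = m₂a.
Pulley: (T₁ − T₂)R = Iα = I(a/R), so T₁ − T₂ = (I/R²)a = (1/2)M_p a = 2.400·a.
Adding the three: (m₁ − m₂)g = (m₁ + m₂ + 2.400)a, so a = (5.76 − 2.58)(9.81)/(5.76 + 2.58 + 2.400) = 2.905 m/s².
α = a/R = 2.905/0.274 = 10.60 rad/s².

α ≈ 10.6 rad/s²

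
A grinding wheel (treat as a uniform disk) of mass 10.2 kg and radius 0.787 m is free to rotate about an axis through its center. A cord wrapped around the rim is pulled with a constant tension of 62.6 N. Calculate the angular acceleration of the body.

α ≈ 15.6 rad/s²

I = ½MR² = (1/2)(10.2)(0.787)² = 3.159 kg·m².
τ = F R = (62.6)(0.787) = 49.27 N·m.
Newton's second law for rotation, τ = Iα, gives α = τ/I = 49.27/3.159 = 15.60 rad/s².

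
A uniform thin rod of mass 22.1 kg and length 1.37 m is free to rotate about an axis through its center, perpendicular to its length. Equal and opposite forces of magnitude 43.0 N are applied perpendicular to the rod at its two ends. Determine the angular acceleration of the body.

I = (1/12)ML² = (1/12)(22.1)(1.37)² = 3.457 kg·m².
The couple gives τ = F·(L/2) + F·(L/2) = F L = (43.0)(1.37) = 58.91 N·m.
Newton's second law for rotation, τ = Iα, gives α = τ/I = 58.91/3.457 = 17.04 rad/s².

α ≈ 17.0 rad/s²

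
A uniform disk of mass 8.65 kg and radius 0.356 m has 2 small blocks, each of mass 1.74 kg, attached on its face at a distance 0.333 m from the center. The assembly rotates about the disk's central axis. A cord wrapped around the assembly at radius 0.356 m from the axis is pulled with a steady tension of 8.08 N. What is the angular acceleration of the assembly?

α ≈ 3.08 rad/s²

I_disk = ½MR² = ½(8.65)(0.356)² = 0.5481 kg·m².
I_blocks = 2·m·r² = 2(1.74)(0.333)² = 0.3859 kg·m².
Total I = 0.9340 kg·m².
τ = F r = (8.08)(0.356) = 2.876 N·m.
α = τ/I = 2.876/0.9340 = 3.080 rad/s².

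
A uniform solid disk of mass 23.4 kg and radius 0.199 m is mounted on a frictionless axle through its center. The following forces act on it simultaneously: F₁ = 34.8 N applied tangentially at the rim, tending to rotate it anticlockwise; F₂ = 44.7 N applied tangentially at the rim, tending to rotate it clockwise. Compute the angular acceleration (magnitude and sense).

α ≈ 4.25 rad/s², clockwise

I = ½MR² = (1/2)(23.4)(0.199)² = 0.4633 kg·m².
Taking anticlockwise as positive: τ₁ = +(34.8)(0.199) = +6.925 N·m; τ₂ = −(44.7)(0.199) = −8.895 N·m.
Net torque τ = -1.970 N·m.
α = τ/I = -1.970/0.4633 = -4.252 rad/s².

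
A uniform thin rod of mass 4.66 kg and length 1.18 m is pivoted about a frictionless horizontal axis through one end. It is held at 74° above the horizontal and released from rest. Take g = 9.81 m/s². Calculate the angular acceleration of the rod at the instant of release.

About the pivot, I = (1/3)ML² = (1/3)(4.66)(1.18)² = 2.163 kg·m².
The weight acts at the center, a distance L/2 = 0.5900 m from the pivot; τ = Mg(L/2) cos 74° = 7.434 N·m.
α = τ/I = 7.434/2.163 = 3.437 rad/s².
(Equivalently α = (3g/(2L)) cos 74° = 3.437 rad/s².)

α ≈ 3.44 rad/s²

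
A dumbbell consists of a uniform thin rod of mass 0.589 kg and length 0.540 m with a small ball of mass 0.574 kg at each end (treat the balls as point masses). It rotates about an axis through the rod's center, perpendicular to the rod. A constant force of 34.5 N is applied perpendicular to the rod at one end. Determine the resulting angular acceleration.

α ≈ 95.0 rad/s²

I_rod = (1/12)ML² = (1/12)(0.589)(0.540)² = 0.01431 kg·m².
I_balls = 2·m·(L/2)² = 2(0.574)(0.2700)² = 0.08369 kg·m².
Total I = 0.09800 kg·m².
τ = F·(L/2) = (34.5)(0.270) = 9.315 N·m.
α = τ/I = 9.315/0.09800 = 95.05 rad/s².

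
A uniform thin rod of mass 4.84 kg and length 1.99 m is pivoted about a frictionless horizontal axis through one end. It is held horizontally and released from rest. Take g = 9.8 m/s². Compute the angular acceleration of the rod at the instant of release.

α ≈ 7.39 rad/s²

About the pivot, I = (1/3)ML² = (1/3)(4.84)(1.99)² = 6.389 kg·m².
The weight acts at the center, a distance L/2 = 0.9950 m from the pivot; τ = Mg(L/2) = 47.19 N·m.
α = τ/I = 47.19/6.389 = 7.387 rad/s².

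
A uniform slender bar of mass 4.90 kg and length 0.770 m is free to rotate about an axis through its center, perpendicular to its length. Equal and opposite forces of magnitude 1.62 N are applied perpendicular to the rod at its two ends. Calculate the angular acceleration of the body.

α ≈ 5.15 rad/s²

I = (1/12)ML² = (1/12)(4.90)(0.770)² = 0.2421 kg·m².
The couple gives τ = F·(L/2) + F·(L/2) = F L = (1.62)(0.770) = 1.247 N·m.
Newton's second law for rotation, τ = Iα, gives α = τ/I = 1.247/0.2421 = 5.152 rad/s².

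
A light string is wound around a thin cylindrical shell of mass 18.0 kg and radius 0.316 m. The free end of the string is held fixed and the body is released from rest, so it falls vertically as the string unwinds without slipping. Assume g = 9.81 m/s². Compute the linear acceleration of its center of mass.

a ≈ 4.91 m/s²

Translation: Mg − T = Ma. Rotation about the center: TR = Iα with I = MR².
With a = αR: T = (I/R²)a = M a, so Mg = (1 + 1.000)Ma.
a = g/(1 + 1.000) = 9.81/2.000 = 4.905 m/s².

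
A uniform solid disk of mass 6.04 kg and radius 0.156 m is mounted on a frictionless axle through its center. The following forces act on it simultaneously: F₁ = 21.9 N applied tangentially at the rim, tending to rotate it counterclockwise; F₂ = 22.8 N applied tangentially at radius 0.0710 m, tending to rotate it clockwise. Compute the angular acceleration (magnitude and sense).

I = ½MR² = (1/2)(6.04)(0.156)² = 0.07349 kg·m².
Taking counterclockwise as positive: τ₁ = +(21.9)(0.156) = +3.416 N·m; τ₂ = −(22.8)(0.0710) = −1.619 N·m.
Net torque τ = 1.798 N·m.
α = τ/I = 1.798/0.07349 = 24.46 rad/s².

α ≈ 24.5 rad/s², counterclockwise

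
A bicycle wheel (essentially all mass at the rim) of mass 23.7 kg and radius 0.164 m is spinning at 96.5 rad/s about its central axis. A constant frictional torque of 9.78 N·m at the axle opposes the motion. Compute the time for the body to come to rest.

I = MR² = (23.7)(0.164)² = 0.6374 kg·m².
The net torque has magnitude 9.78 N·m, opposing ω.
|α| = τ/I = 9.780/0.6374 = 15.34 rad/s² (deceleration).
0 = ω₀ − |α|t ⇒ t = ω₀/|α| = 96.5/15.34 = 6.290 s.

t ≈ 6.29 s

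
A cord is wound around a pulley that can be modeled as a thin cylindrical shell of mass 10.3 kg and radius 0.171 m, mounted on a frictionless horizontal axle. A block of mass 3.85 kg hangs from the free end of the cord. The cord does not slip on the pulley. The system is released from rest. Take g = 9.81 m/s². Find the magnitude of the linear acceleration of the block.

a ≈ 2.67 m/s²

I = MR² = (10.3)(0.171)² = 0.3012 kg·m².
Block: mg − T = ma. Pulley: TR = Iα. No-slip: a = αR, so T = (I/R²)a = 10.30·a.
Then mg = (m + 10.30)a, so a = (3.85)(9.81)/(3.85 + 10.30) = 2.669 m/s².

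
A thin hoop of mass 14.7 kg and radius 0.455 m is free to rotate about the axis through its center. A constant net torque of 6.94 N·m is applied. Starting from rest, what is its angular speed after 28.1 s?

ω ≈ 64.1 rad/s

I = MR² = (14.7)(0.455)² = 3.043 kg·m².
α = τ/I = 6.94/3.043 = 2.280 rad/s².
ω = ω₀ + αt = 0 + (2.280)(28.1) = 64.08 rad/s.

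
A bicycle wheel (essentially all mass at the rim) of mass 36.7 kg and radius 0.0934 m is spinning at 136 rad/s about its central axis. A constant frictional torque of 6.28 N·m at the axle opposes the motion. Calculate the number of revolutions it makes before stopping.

I = MR² = (36.7)(0.0934)² = 0.3202 kg·m².
The net torque has magnitude 6.28 N·m, opposing ω.
|α| = τ/I = 6.280/0.3202 = 19.62 rad/s² (deceleration).
ω² = ω₀² − 2|α|θ with ω = 0 ⇒ θ = ω₀²/(2|α|) = 471.5 rad = 75.04 rev.

≈ 75.0 revolutions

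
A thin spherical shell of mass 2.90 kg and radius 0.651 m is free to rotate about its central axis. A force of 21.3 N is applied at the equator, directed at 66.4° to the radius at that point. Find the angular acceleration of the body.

I = (2/3)MR² = (2/3)(2.90)(0.651)² = 0.8193 kg·m².
Only the tangential component produces torque: τ = F R sinθ = (21.3)(0.651) sin 66.4° = 12.71 N·m.
Newton's second law for rotation, τ = Iα, gives α = τ/I = 12.71/0.8193 = 15.51 rad/s².

α ≈ 15.5 rad/s²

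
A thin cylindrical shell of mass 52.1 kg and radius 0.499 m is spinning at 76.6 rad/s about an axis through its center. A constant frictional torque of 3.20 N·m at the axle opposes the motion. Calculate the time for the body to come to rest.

t ≈ 311 s

I = MR² = (52.1)(0.499)² = 12.97 kg·m².
The net torque has magnitude 3.20 N·m, opposing ω.
|α| = τ/I = 3.200/12.97 = 0.2467 rad/s² (deceleration).
0 = ω₀ − |α|t ⇒ t = ω₀/|α| = 76.6/0.2467 = 310.5 s.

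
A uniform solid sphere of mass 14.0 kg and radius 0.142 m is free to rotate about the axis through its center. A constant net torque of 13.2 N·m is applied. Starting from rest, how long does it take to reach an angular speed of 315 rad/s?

t ≈ 2.69 s

I = (2/5)MR² = (2/5)(14.0)(0.142)² = 0.1129 kg·m².
α = τ/I = 13.2/0.1129 = 116.9 rad/s².
ω = αt ⇒ t = ω/α = 315/116.9 = 2.695 s.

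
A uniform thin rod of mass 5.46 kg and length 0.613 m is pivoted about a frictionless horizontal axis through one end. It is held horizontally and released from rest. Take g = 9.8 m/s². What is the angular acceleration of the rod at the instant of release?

α ≈ 24.0 rad/s²

About the pivot, I = (1/3)ML² = (1/3)(5.46)(0.613)² = 0.6839 kg·m².
The weight acts at the center, a distance L/2 = 0.3065 m from the pivot; τ = Mg(L/2) = 16.40 N·m.
α = τ/I = 16.40/0.6839 = 23.98 rad/s².
(Equivalently α = (3g/(2L)) = 23.98 rad/s².)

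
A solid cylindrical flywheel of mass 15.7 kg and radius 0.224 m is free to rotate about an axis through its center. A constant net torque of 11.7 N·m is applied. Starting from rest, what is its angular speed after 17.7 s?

I = ½MR² = (1/2)(15.7)(0.224)² = 0.3939 kg·m².
α = τ/I = 11.7/0.3939 = 29.70 rad/s².
ω = ω₀ + αt = 0 + (29.70)(17.7) = 525.8 rad/s.

ω ≈ 526 rad/s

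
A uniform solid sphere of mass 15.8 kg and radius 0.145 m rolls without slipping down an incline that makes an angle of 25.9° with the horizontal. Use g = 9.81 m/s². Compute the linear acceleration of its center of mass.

Translation along the incline: Mg sinθ − f = Ma.
Rotation about the center: fR = Iα with I = (2/5)MR². No-slip gives a = αR, so f = (I/R²)a = (2/5)M a.
Substituting: Mg sinθ = (1 + 0.4000)Ma, so a = g sinθ/(1 + 0.4000) = (9.81) sin 25.9° / 1.400 = 3.061 m/s².

a ≈ 3.06 m/s²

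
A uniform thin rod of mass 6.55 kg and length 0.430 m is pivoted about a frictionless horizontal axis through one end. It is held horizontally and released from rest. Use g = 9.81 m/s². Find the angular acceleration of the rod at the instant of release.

α ≈ 34.2 rad/s²

About the pivot, I = (1/3)ML² = (1/3)(6.55)(0.430)² = 0.4037 kg·m².
The weight acts at the center, a distance L/2 = 0.2150 m from the pivot; τ = Mg(L/2) = 13.81 N·m.
α = τ/I = 13.81/0.4037 = 34.22 rad/s².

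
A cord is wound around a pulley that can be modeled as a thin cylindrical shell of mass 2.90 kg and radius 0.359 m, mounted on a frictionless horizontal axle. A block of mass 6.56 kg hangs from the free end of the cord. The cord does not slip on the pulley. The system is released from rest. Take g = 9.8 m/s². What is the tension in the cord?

I = MR² = (2.90)(0.359)² = 0.3738 kg·m².
Block: mg − T = ma. Pulley: TR = Iα. No-slip: a = αR, so T = (I/R²)a = 2.900·a.
Then mg = (m + 2.900)a, so a = (6.56)(9.8)/(6.56 + 2.900) = 6.796 m/s².
T = 2.900·a = 19.71 N.

T ≈ 19.7 N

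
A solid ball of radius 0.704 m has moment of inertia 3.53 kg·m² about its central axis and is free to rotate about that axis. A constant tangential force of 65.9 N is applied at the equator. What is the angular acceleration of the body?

α ≈ 13.1 rad/s²

τ = F R = (65.9)(0.704) = 46.39 N·m.
Newton's second law for rotation, τ = Iα, gives α = τ/I = 46.39/3.530 = 13.14 rad/s².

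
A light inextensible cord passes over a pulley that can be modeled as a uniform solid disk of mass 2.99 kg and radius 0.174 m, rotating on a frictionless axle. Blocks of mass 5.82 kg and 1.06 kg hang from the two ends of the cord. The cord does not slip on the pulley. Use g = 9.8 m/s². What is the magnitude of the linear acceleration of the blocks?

I = ½MR² = (1/2)(2.99)(0.174)² = 0.04526 kg·m².
Heavier block: m₁g − T₁ = m₁a. Lighter block: T₂ − m₂g = m₂a.
Pulley: (T₁ − T₂)R = Iα = I(a/R), so T₁ − T₂ = (I/R²)a = (1/2)M_p a = 1.495·a.
Adding the three: (m₁ − m₂)g = (m₁ + m₂ + 1.495)a, so a = (5.82 − 1.06)(9.8)/(5.82 + 1.06 + 1.495) = 5.570 m/s².

a ≈ 5.57 m/s²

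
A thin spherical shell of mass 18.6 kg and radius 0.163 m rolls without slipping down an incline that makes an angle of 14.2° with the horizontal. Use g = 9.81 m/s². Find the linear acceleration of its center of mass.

a ≈ 1.44 m/s²

Translation along the incline: Mg sinθ − f = Ma.
Rotation about the center: fR = Iα with I = (2/3)MR². No-slip gives a = αR, so f = (I/R²)a = (2/3)M a.
Substituting: Mg sinθ = (1 + 0.6667)Ma, so a = g sinθ/(1 + 0.6667) = (9.81) sin 14.2° / 1.667 = 1.444 m/s².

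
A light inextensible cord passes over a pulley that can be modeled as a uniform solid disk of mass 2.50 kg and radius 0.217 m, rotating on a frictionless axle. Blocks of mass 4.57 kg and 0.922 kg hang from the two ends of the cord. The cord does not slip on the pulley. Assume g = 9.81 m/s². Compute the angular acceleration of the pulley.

I = ½MR² = (1/2)(2.50)(0.217)² = 0.05886 kg·m².
Heavier block: m₁g − T₁ = m₁a. Lighter block: T₂ − m₂g = m₂a.
Pulley: (T₁ − T₂)R = Iα = I(a/R), so T₁ − T₂ = (I/R²)a = (1/2)M_p a = 1.250·a.
Adding the three: (m₁ − m₂)g = (m₁ + m₂ + 1.250)a, so a = (4.57 − 0.922)(9.81)/(4.57 + 0.922 + 1.250) = 5.308 m/s².
α = a/R = 5.308/0.217 = 24.46 rad/s².

α ≈ 24.5 rad/s²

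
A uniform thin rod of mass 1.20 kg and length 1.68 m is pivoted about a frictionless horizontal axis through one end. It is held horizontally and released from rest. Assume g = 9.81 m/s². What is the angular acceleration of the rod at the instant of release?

About the pivot, I = (1/3)ML² = (1/3)(1.20)(1.68)² = 1.129 kg·m².
The weight acts at the center, a distance L/2 = 0.8400 m from the pivot; τ = Mg(L/2) = 9.888 N·m.
α = τ/I = 9.888/1.129 = 8.759 rad/s².
(Equivalently α = (3g/(2L)) = 8.759 rad/s².)

α ≈ 8.76 rad/s²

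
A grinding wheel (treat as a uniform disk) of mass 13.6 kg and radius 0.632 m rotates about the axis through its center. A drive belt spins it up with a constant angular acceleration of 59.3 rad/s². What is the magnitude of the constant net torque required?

I = ½MR² = (1/2)(13.6)(0.632)² = 2.716 kg·m².
τ = Iα = (2.716)(59.30) = 161.1 N·m.

τ ≈ 161 N·m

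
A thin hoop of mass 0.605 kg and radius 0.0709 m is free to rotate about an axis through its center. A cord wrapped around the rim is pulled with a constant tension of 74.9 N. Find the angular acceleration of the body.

I = MR² = (0.605)(0.0709)² = 0.003041 kg·m².
τ = F R = (74.9)(0.0709) = 5.310 N·m.
Newton's second law for rotation, τ = Iα, gives α = τ/I = 5.310/0.003041 = 1746 rad/s².

α ≈ 1750 rad/s²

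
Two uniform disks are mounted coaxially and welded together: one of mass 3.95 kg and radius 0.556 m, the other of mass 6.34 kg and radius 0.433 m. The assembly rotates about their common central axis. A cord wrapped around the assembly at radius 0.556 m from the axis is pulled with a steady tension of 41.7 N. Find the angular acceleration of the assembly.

α ≈ 19.2 rad/s²

I = ½M₁R₁² + ½M₂R₂² = ½(3.95)(0.556)² + ½(6.34)(0.433)² = 1.205 kg·m².
τ = F r = (41.7)(0.556) = 23.19 N·m.
α = τ/I = 23.19/1.205 = 19.24 rad/s².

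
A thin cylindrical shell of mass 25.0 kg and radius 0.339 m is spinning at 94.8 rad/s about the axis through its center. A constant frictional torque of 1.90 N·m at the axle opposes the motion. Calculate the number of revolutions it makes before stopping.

I = MR² = (25.0)(0.339)² = 2.873 kg·m².
The net torque has magnitude 1.90 N·m, opposing ω.
|α| = τ/I = 1.900/2.873 = 0.6613 rad/s² (deceleration).
ω² = ω₀² − 2|α|θ with ω = 0 ⇒ θ = ω₀²/(2|α|) = 6795 rad = 1081 rev.

≈ 1080 revolutions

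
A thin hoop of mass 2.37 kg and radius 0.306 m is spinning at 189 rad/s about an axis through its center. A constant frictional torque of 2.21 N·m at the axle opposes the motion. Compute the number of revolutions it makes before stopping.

≈ 285 revolutions

I = MR² = (2.37)(0.306)² = 0.2219 kg·m².
The net torque has magnitude 2.21 N·m, opposing ω.
|α| = τ/I = 2.210/0.2219 = 9.959 rad/s² (deceleration).
ω² = ω₀² − 2|α|θ with ω = 0 ⇒ θ = ω₀²/(2|α|) = 1793 rad = 285.4 rev.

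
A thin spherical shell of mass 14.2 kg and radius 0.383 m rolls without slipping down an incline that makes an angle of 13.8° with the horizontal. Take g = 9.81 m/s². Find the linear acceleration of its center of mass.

a ≈ 1.40 m/s²

Translation along the incline: Mg sinθ − f = Ma.
Rotation about the center: fR = Iα with I = (2/3)MR². No-slip gives a = αR, so f = (I/R²)a = (2/3)M a.
Substituting: Mg sinθ = (1 + 0.6667)Ma, so a = g sinθ/(1 + 0.6667) = (9.81) sin 13.8° / 1.667 = 1.404 m/s².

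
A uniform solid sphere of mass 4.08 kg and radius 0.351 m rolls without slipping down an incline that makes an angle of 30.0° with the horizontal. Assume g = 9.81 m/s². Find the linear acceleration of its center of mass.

a ≈ 3.50 m/s²

Translation along the incline: Mg sinθ − f = Ma.
Rotation about the center: fR = Iα with I = (2/5)MR². No-slip gives a = αR, so f = (I/R²)a = (2/5)M a.
Substituting: Mg sinθ = (1 + 0.4000)Ma, so a = g sinθ/(1 + 0.4000) = (9.81) sin 30.0° / 1.400 = 3.504 m/s².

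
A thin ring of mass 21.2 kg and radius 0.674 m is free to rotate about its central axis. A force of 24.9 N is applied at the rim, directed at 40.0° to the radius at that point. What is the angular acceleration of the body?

I = MR² = (21.2)(0.674)² = 9.631 kg·m².
Only the tangential component produces torque: τ = F R sinθ = (24.9)(0.674) sin 40.0° = 10.79 N·m.
From τ = Iα: α = 10.79/9.631 = 1.120 rad/s².

α ≈ 1.12 rad/s²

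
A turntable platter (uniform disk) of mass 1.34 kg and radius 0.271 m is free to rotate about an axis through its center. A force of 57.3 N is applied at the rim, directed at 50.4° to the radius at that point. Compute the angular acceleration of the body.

α ≈ 243 rad/s²

I = ½MR² = (1/2)(1.34)(0.271)² = 0.04921 kg·m².
Only the tangential component produces torque: τ = F R sinθ = (57.3)(0.271) sin 50.4° = 11.96 N·m.
From τ = Iα: α = 11.96/0.04921 = 243.2 rad/s².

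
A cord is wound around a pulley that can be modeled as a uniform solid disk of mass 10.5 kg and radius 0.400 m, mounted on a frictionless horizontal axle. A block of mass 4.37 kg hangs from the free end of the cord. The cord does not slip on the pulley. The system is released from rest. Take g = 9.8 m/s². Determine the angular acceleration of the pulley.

I = ½MR² = (1/2)(10.5)(0.400)² = 0.8400 kg·m².
Block: mg − T = ma. Pulley: TR = Iα. No-slip: a = αR, so T = (I/R²)a = 5.250·a.
Then mg = (m + 5.250)a, so a = (4.37)(9.8)/(4.37 + 5.250) = 4.452 m/s².
α = a/R = 4.452/0.400 = 11.13 rad/s².

α ≈ 11.1 rad/s²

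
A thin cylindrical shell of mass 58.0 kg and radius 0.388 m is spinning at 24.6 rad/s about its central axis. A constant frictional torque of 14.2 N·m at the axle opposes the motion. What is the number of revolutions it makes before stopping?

I = MR² = (58.0)(0.388)² = 8.732 kg·m².
The net torque has magnitude 14.2 N·m, opposing ω.
|α| = τ/I = 14.20/8.732 = 1.626 rad/s² (deceleration).
ω² = ω₀² − 2|α|θ with ω = 0 ⇒ θ = ω₀²/(2|α|) = 186.1 rad = 29.61 rev.

≈ 29.6 revolutions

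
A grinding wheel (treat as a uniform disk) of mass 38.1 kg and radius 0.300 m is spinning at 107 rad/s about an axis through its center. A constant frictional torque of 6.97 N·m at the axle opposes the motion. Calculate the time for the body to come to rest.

I = ½MR² = (1/2)(38.1)(0.300)² = 1.714 kg·m².
The net torque has magnitude 6.97 N·m, opposing ω.
|α| = τ/I = 6.970/1.714 = 4.065 rad/s² (deceleration).
0 = ω₀ − |α|t ⇒ t = ω₀/|α| = 107/4.065 = 26.32 s.

t ≈ 26.3 s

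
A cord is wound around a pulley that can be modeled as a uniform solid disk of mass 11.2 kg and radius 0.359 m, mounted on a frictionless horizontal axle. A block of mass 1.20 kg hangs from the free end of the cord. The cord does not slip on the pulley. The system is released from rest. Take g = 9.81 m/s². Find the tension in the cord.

T ≈ 9.69 N

I = ½MR² = (1/2)(11.2)(0.359)² = 0.7217 kg·m².
Block: mg − T = ma. Pulley: TR = Iα. No-slip: a = αR, so T = (I/R²)a = 5.600·a.
Then mg = (m + 5.600)a, so a = (1.20)(9.81)/(1.20 + 5.600) = 1.731 m/s².
T = 5.600·a = 9.695 N.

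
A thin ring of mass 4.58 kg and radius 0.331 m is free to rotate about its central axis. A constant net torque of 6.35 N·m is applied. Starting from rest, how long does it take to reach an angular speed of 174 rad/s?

I = MR² = (4.58)(0.331)² = 0.5018 kg·m².
α = τ/I = 6.35/0.5018 = 12.65 rad/s².
ω = αt ⇒ t = ω/α = 174/12.65 = 13.75 s.

t ≈ 13.7 s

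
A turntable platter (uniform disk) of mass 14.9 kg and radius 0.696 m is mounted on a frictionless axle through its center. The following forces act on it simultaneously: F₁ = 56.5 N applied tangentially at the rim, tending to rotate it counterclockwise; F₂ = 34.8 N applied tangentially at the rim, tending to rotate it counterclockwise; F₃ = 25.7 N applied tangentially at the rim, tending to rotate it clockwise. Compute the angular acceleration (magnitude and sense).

α ≈ 12.7 rad/s², counterclockwise

I = ½MR² = (1/2)(14.9)(0.696)² = 3.609 kg·m².
Taking counterclockwise as positive: τ₁ = +(56.5)(0.696) = +39.32 N·m; τ₂ = +(34.8)(0.696) = +24.22 N·m; τ₃ = −(25.7)(0.696) = −17.89 N·m.
Net torque τ = 45.66 N·m.
α = τ/I = 45.66/3.609 = 12.65 rad/s².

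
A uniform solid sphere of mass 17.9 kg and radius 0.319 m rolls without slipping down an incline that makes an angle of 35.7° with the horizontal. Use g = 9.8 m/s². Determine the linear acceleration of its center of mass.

a ≈ 4.08 m/s²

Translation along the incline: Mg sinθ − f = Ma.
Rotation about the center: fR = Iα with I = (2/5)MR². No-slip gives a = αR, so f = (I/R²)a = (2/5)M a.
Substituting: Mg sinθ = (1 + 0.4000)Ma, so a = g sinθ/(1 + 0.4000) = (9.8) sin 35.7° / 1.400 = 4.085 m/s².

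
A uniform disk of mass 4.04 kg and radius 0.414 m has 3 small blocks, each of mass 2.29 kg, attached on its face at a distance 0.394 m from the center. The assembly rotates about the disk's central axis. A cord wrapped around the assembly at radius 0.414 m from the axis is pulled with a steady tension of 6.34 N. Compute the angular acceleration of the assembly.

α ≈ 1.86 rad/s²

I_disk = ½MR² = ½(4.04)(0.414)² = 0.3462 kg·m².
I_blocks = 3·m·r² = 3(2.29)(0.394)² = 1.066 kg·m².
Total I = 1.413 kg·m².
τ = F r = (6.34)(0.414) = 2.625 N·m.
α = τ/I = 2.625/1.413 = 1.858 rad/s².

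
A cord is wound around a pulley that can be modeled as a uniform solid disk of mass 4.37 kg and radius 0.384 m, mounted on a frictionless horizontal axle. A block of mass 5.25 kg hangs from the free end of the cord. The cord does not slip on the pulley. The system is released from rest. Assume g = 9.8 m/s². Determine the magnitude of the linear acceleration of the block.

a ≈ 6.92 m/s²

I = ½MR² = (1/2)(4.37)(0.384)² = 0.3222 kg·m².
Block: mg − T = ma. Pulley: TR = Iα. No-slip: a = αR, so T = (I/R²)a = 2.185·a.
Then mg = (m + 2.185)a, so a = (5.25)(9.8)/(5.25 + 2.185) = 6.920 m/s².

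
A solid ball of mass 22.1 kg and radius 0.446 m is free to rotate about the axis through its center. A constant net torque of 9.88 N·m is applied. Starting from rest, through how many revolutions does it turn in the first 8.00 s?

≈ 28.6 revolutions

I = (2/5)MR² = (2/5)(22.1)(0.446)² = 1.758 kg·m².
α = τ/I = 9.88/1.758 = 5.619 rad/s².
θ = ½αt² = ½(5.619)(8.00)² = 179.8 rad.
Revolutions = θ/(2π) = 28.62.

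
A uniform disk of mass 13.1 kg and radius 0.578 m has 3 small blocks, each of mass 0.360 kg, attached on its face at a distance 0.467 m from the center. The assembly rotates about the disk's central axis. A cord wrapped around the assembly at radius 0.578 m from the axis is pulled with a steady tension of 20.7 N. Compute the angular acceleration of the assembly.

I_disk = ½MR² = ½(13.1)(0.578)² = 2.188 kg·m².
I_blocks = 3·m·r² = 3(0.360)(0.467)² = 0.2355 kg·m².
Total I = 2.424 kg·m².
τ = F r = (20.7)(0.578) = 11.96 N·m.
α = τ/I = 11.96/2.424 = 4.936 rad/s².

α ≈ 4.94 rad/s²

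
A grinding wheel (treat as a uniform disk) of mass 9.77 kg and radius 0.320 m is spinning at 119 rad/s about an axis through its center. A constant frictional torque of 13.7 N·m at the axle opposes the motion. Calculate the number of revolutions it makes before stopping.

≈ 41.1 revolutions

I = ½MR² = (1/2)(9.77)(0.320)² = 0.5002 kg·m².
The net torque has magnitude 13.7 N·m, opposing ω.
|α| = τ/I = 13.70/0.5002 = 27.39 rad/s² (deceleration).
ω² = ω₀² − 2|α|θ with ω = 0 ⇒ θ = ω₀²/(2|α|) = 258.5 rad = 41.15 rev.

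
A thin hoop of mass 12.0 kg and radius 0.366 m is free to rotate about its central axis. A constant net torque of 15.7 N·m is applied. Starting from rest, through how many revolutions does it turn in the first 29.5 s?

≈ 676 revolutions

I = MR² = (12.0)(0.366)² = 1.607 kg·m².
α = τ/I = 15.7/1.607 = 9.767 rad/s².
θ = ½αt² = ½(9.767)(29.5)² = 4250 rad.
Revolutions = θ/(2π) = 676.4.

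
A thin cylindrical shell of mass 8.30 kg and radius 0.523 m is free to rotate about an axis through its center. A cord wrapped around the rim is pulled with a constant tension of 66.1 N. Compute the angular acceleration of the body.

I = MR² = (8.30)(0.523)² = 2.270 kg·m².
τ = F R = (66.1)(0.523) = 34.57 N·m.
From τ = Iα: α = 34.57/2.270 = 15.23 rad/s².

α ≈ 15.2 rad/s²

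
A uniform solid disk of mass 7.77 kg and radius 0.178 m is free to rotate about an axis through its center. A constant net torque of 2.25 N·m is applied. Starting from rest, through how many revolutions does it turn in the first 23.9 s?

≈ 831 revolutions

I = ½MR² = (1/2)(7.77)(0.178)² = 0.1231 kg·m².
α = τ/I = 2.25/0.1231 = 18.28 rad/s².
θ = ½αt² = ½(18.28)(23.9)² = 5221 rad.
Revolutions = θ/(2π) = 830.9.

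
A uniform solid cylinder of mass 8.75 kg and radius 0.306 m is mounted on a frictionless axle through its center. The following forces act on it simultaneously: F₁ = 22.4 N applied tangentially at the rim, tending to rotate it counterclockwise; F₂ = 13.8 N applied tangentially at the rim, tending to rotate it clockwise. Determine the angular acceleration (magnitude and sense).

I = ½MR² = (1/2)(8.75)(0.306)² = 0.4097 kg·m².
Taking counterclockwise as positive: τ₁ = +(22.4)(0.306) = +6.854 N·m; τ₂ = −(13.8)(0.306) = −4.223 N·m.
Net torque τ = 2.632 N·m.
α = τ/I = 2.632/0.4097 = 6.424 rad/s².

α ≈ 6.42 rad/s², counterclockwise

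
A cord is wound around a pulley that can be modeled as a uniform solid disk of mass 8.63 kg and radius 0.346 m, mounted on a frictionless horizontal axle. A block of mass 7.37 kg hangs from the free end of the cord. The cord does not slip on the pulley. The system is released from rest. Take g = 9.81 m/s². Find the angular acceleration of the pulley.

I = ½MR² = (1/2)(8.63)(0.346)² = 0.5166 kg·m².
Block: mg − T = ma. Pulley: TR = Iα. No-slip: a = αR, so T = (I/R²)a = 4.315·a.
Then mg = (m + 4.315)a, so a = (7.37)(9.81)/(7.37 + 4.315) = 6.187 m/s².
α = a/R = 6.187/0.346 = 17.88 rad/s².

α ≈ 17.9 rad/s²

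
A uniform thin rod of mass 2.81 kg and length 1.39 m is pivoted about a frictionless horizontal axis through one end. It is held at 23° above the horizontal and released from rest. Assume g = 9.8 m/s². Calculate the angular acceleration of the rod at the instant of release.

About the pivot, I = (1/3)ML² = (1/3)(2.81)(1.39)² = 1.810 kg·m².
The weight acts at the center, a distance L/2 = 0.6950 m from the pivot; τ = Mg(L/2) cos 23° = 17.62 N·m.
α = τ/I = 17.62/1.810 = 9.735 rad/s².

α ≈ 9.73 rad/s²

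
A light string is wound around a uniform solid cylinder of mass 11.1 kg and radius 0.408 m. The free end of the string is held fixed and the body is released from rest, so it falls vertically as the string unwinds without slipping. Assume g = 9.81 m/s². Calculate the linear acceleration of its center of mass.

Translation: Mg − T = Ma. Rotation about the center: TR = Iα with I = ½MR².
With a = αR: T = (I/R²)a = (1/2)M a, so Mg = (1 + 0.5000)Ma.
a = g/(1 + 0.5000) = 9.81/1.500 = 6.540 m/s².

a ≈ 6.54 m/s²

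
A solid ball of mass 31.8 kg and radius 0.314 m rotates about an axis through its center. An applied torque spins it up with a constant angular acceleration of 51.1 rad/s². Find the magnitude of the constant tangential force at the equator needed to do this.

F ≈ 204 N

I = (2/5)MR² = (2/5)(31.8)(0.314)² = 1.254 kg·m².
The required torque is τ = Iα = (1.254)(51.10) = 64.09 N·m.
A tangential force at the equator gives τ = FR, so F = τ/R = 64.09/0.314 = 204.1 N.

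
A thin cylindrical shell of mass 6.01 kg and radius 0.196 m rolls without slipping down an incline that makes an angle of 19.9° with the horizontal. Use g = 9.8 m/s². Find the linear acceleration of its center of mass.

a ≈ 1.67 m/s²

Translation along the incline: Mg sinθ − f = Ma.
Rotation about the center: fR = Iα with I = MR². No-slip gives a = αR, so f = (I/R²)a = M a.
Substituting: Mg sinθ = (1 + 1.000)Ma, so a = g sinθ/(1 + 1.000) = (9.8) sin 19.9° / 2.000 = 1.668 m/s².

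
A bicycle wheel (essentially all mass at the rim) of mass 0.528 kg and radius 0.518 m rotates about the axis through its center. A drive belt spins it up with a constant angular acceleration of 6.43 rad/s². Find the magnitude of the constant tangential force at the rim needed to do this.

I = MR² = (0.528)(0.518)² = 0.1417 kg·m².
The required torque is τ = Iα = (0.1417)(6.430) = 0.9110 N·m.
A tangential force at the rim gives τ = FR, so F = τ/R = 0.9110/0.518 = 1.759 N.

F ≈ 1.76 N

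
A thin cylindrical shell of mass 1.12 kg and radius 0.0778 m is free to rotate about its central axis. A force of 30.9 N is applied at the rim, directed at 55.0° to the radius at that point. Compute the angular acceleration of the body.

α ≈ 290 rad/s²

I = MR² = (1.12)(0.0778)² = 0.006779 kg·m².
Only the tangential component produces torque: τ = F R sinθ = (30.9)(0.0778) sin 55.0° = 1.969 N·m.
Newton's second law for rotation, τ = Iα, gives α = τ/I = 1.969/0.006779 = 290.5 rad/s².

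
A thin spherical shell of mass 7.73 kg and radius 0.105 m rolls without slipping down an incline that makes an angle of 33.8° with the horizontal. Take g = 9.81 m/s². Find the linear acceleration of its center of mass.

a ≈ 3.27 m/s²

Translation along the incline: Mg sinθ − f = Ma.
Rotation about the center: fR = Iα with I = (2/3)MR². No-slip gives a = αR, so f = (I/R²)a = (2/3)M a.
Substituting: Mg sinθ = (1 + 0.6667)Ma, so a = g sinθ/(1 + 0.6667) = (9.81) sin 33.8° / 1.667 = 3.274 m/s².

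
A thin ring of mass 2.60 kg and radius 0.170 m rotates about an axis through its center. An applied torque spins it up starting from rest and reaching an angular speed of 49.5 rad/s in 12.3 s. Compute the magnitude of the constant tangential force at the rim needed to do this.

I = MR² = (2.60)(0.170)² = 0.07514 kg·m².
α = Δω/Δt = (49.5 − 0)/12.3 = 4.024 rad/s².
The required torque is τ = Iα = (0.07514)(4.024) = 0.3024 N·m.
A tangential force at the rim gives τ = FR, so F = τ/R = 0.3024/0.170 = 1.779 N.

F ≈ 1.78 N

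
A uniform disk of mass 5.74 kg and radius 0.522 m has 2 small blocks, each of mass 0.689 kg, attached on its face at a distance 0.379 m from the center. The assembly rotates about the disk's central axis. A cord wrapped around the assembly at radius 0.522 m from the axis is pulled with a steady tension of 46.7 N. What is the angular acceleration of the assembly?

α ≈ 24.9 rad/s²

I_disk = ½MR² = ½(5.74)(0.522)² = 0.7820 kg·m².
I_blocks = 2·m·r² = 2(0.689)(0.379)² = 0.1979 kg·m².
Total I = 0.9800 kg·m².
τ = F r = (46.7)(0.522) = 24.38 N·m.
α = τ/I = 24.38/0.9800 = 24.88 rad/s².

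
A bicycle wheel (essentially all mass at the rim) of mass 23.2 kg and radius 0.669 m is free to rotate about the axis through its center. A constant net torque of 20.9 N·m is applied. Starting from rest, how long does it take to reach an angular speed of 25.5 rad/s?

I = MR² = (23.2)(0.669)² = 10.38 kg·m².
α = τ/I = 20.9/10.38 = 2.013 rad/s².
ω = αt ⇒ t = ω/α = 25.5/2.013 = 12.67 s.

t ≈ 12.7 s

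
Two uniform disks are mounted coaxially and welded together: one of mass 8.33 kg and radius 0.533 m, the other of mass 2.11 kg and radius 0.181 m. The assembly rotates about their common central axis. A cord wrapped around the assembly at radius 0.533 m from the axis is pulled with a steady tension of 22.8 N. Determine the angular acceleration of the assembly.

I = ½M₁R₁² + ½M₂R₂² = ½(8.33)(0.533)² + ½(2.11)(0.181)² = 1.218 kg·m².
τ = F r = (22.8)(0.533) = 12.15 N·m.
α = τ/I = 12.15/1.218 = 9.979 rad/s².

α ≈ 9.98 rad/s²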